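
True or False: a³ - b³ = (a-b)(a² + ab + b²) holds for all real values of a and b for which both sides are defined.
True.

Claim: a³ - b³ = (a-b)(a² + ab + b²).
Reasoning: Expand the right side: (a-b)(a² + ab + b²) = a³ + a²b + ab² - a²b - ab² - b³ = a³ - b³ (the middle terms cancel in pairs).
So the two sides agree for all real values of a and b for which both sides are defined.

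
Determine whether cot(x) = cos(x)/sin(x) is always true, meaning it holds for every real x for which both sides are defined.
Yes, this is an identity.

Claim: cot(x) = cos(x)/sin(x).
Reasoning: cot(x) is defined as 1/tan(x) = 1/(sin(x)/cos(x)) = cos(x)/sin(x), wherever sin(x) ≠ 0.
So the two sides agree for every real x for which both sides are defined.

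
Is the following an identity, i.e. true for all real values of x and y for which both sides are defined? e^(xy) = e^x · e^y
No, this is NOT an identity.

Claim: e^(xy) = e^x · e^y.
Test a specific point where both sides are defined: x = 3, y = 1.
LHS = e^(xy) ≈ 20.0855
RHS = e^x · e^y ≈ 54.5982
Since 20.0855 ≠ 54.5982, the equation fails at this point, so it cannot hold for all real values of x and y for which both sides are defined.
e^x · e^y = e^(x+y), not e^(xy).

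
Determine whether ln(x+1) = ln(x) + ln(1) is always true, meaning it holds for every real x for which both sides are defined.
Claim: ln(x+1) = ln(x) + ln(1).
Test a specific point where both sides are defined: x = 1/2.
LHS = ln(x+1) ≈ 0.4055
RHS = ln(x) + ln(1) ≈ -0.6931
Since 0.4055 ≠ -0.6931, the equation fails at this point, so it cannot hold for every real x for which both sides are defined.
ln(1) = 0, so the right side is just ln(x), which differs from ln(x+1).

Conclusion: No, this is NOT an identity.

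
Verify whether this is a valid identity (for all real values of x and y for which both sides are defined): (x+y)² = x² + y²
No, this is NOT an identity.

Claim: (x+y)² = x² + y².
Test a specific point where both sides are defined: x = 3/2, y = 1/2.
LHS = (x+y)² ≈ 4.0000
RHS = x² + y² ≈ 2.5000
Since 4.0000 ≠ 2.5000, the equation fails at this point, so it cannot hold for all real values of x and y for which both sides are defined.
The correct expansion is (x+y)² = x² + 2xy + y²; the cross term 2xy is missing.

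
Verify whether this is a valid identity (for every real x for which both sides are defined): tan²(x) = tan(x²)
No, this is NOT an identity.

Claim: tan²(x) = tan(x²).
Test a specific point where both sides are defined: x = 2π/3.
LHS = tan²(x) ≈ 3.0000
RHS = tan(x²) ≈ 2.9590
Since 3.0000 ≠ 2.9590, the equation fails at this point, so it cannot hold for every real x for which both sides are defined.
tan²(x) means (tan x)², squaring the output; tan(x²) squares the input. These are different functions.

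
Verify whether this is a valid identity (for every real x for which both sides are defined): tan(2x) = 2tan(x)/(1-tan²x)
Yes, this is an identity.

Claim: tan(2x) = 2tan(x)/(1-tan²x).
Reasoning: tan(2x) = sin(2x)/cos(2x) = 2sin(x)cos(x) / (cos²x - sin²x). Divide numerator and denominator by cos²x: 2tan(x) / (1 - tan²x).
So the two sides agree for every real x for which both sides are defined.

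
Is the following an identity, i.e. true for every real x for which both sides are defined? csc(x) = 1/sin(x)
Yes, this is an identity.

Claim: csc(x) = 1/sin(x).
Reasoning: csc(x) is by definition the reciprocal of sin(x), wherever sin(x) ≠ 0.
So the two sides agree for every real x for which both sides are defined.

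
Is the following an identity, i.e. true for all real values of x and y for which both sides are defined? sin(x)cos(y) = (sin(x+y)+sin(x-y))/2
Yes, this is an identity.

Claim: sin(x)cos(y) = (sin(x+y)+sin(x-y))/2.
Reasoning: sin(x+y) = sin(x)cos(y) + cos(x)sin(y) and sin(x-y) = sin(x)cos(y) - cos(x)sin(y). Adding, sin(x+y) + sin(x-y) = 2sin(x)cos(y); divide by 2.
So the two sides agree for all real values of x and y for which both sides are defined.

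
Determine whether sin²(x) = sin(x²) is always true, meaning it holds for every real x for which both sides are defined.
No, this is NOT an identity.

Claim: sin²(x) = sin(x²).
Test a specific point where both sides are defined: x = 2π/3.
LHS = sin²(x) ≈ 0.7500
RHS = sin(x²) ≈ -0.9474
Since 0.7500 ≠ -0.9474, the equation fails at this point, so it cannot hold for every real x for which both sides are defined.
sin²(x) means (sin x)², squaring the output; sin(x²) squares the input. These are different functions.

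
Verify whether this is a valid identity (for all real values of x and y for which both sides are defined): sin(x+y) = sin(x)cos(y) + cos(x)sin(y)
Claim: sin(x+y) = sin(x)cos(y) + cos(x)sin(y).
Reasoning: By Euler's formula e^(i(x+y)) = e^(ix)·e^(iy) = (cos x + i·sin x)(cos y + i·sin y). The imaginary part of the left side is sin(x+y); the imaginary part of the product is sin(x)cos(y) + cos(x)sin(y).
So the two sides agree for all real values of x and y for which both sides are defined.

Conclusion: Yes, this is an identity.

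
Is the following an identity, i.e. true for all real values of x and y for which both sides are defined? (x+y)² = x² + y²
Claim: (x+y)² = x² + y².
Test a specific point where both sides are defined: x = 4, y = 3.
LHS = (x+y)² ≈ 49.0000
RHS = x² + y² ≈ 25.0000
Since 49.0000 ≠ 25.0000, the equation fails at this point, so it cannot hold for all real values of x and y for which both sides are defined.
The correct expansion is (x+y)² = x² + 2xy + y²; the cross term 2xy is missing.

Conclusion: No, this is NOT an identity.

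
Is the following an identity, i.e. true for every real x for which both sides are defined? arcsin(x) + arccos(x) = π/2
Yes, this is an identity.

Claim: arcsin(x) + arccos(x) = π/2.
Reasoning: Both sides are defined for -1 ≤ x ≤ 1. Let θ = arcsin(x), so sin θ = x and θ ∈ [-π/2, π/2]. Then cos(π/2 - θ) = sin θ = x and π/2 - θ ∈ [0, π], which is exactly the range of arccos, so arccos(x) = π/2 - θ. Adding: arcsin(x) + arccos(x) = θ + (π/2 - θ) = π/2.
So the two sides agree for every real x for which both sides are defined.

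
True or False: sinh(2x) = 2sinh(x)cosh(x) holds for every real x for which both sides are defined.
True.

Claim: sinh(2x) = 2sinh(x)cosh(x).
Reasoning: 2sinh(x)cosh(x) = 2 · (e^x - e^-x)/2 · (e^x + e^-x)/2 = (e^(2x) - e^(-2x))/2 = sinh(2x).
So the two sides agree for every real x for which both sides are defined.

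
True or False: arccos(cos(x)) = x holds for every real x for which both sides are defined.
False.

Claim: arccos(cos(x)) = x.
Test a specific point where both sides are defined: x = -π/2.
LHS = arccos(cos(x)) ≈ 1.5708
RHS = x ≈ -1.5708
Since 1.5708 ≠ -1.5708, the equation fails at this point, so it cannot hold for every real x for which both sides are defined.
arccos only returns values in [0, π], so arccos(cos(x)) = x holds only for x in that interval, not for all real x.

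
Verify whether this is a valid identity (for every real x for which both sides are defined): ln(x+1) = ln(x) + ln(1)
No, this is NOT an identity.

Claim: ln(x+1) = ln(x) + ln(1).
Test a specific point where both sides are defined: x = 3/2.
LHS = ln(x+1) ≈ 0.9163
RHS = ln(x) + ln(1) ≈ 0.4055
Since 0.9163 ≠ 0.4055, the equation fails at this point, so it cannot hold for every real x for which both sides are defined.
ln(1) = 0, so the right side is just ln(x), which differs from ln(x+1).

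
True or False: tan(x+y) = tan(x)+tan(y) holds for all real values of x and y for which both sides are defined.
Claim: tan(x+y) = tan(x)+tan(y).
Test a specific point where both sides are defined: x = 3π/4, y = π/3.
LHS = tan(x+y) ≈ 0.2679
RHS = tan(x)+tan(y) ≈ 0.7321
Since 0.2679 ≠ 0.7321, the equation fails at this point, so it cannot hold for all real values of x and y for which both sides are defined.
The correct formula is tan(x+y) = (tan(x) + tan(y))/(1 - tan(x)tan(y)).

Conclusion: False.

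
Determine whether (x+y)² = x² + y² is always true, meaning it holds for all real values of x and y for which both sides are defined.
Claim: (x+y)² = x² + y².
Test a specific point where both sides are defined: x = 1/2, y = -3.
LHS = (x+y)² ≈ 6.2500
RHS = x² + y² ≈ 9.2500
Since 6.2500 ≠ 9.2500, the equation fails at this point, so it cannot hold for all real values of x and y for which both sides are defined.
The correct expansion is (x+y)² = x² + 2xy + y²; the cross term 2xy is missing.

Conclusion: No, this is NOT an identity.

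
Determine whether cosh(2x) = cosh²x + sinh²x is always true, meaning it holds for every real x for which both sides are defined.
Claim: cosh(2x) = cosh²x + sinh²x.
Reasoning: cosh²x = (e^(2x) + 2 + e^(-2x))/4 and sinh²x = (e^(2x) - 2 + e^(-2x))/4. Adding gives (2e^(2x) + 2e^(-2x))/4 = (e^(2x) + e^(-2x))/2 = cosh(2x).
So the two sides agree for every real x for which both sides are defined.

Conclusion: Yes, this is an identity.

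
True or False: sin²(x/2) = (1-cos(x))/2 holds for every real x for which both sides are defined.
True.

Claim: sin²(x/2) = (1-cos(x))/2.
Reasoning: Use cos(2θ) = 1 - 2sin²θ with θ = x/2: cos(x) = 1 - 2sin²(x/2). Solving for sin²(x/2) gives (1 - cos(x))/2.
So the two sides agree for every real x for which both sides are defined.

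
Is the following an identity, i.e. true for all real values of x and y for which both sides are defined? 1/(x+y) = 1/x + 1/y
Claim: 1/(x+y) = 1/x + 1/y.
Test a specific point where both sides are defined: x = -3, y = 5.
LHS = 1/(x+y) ≈ 0.5000
RHS = 1/x + 1/y ≈ -0.1333
Since 0.5000 ≠ -0.1333, the equation fails at this point, so it cannot hold for all real values of x and y for which both sides are defined.
1/x + 1/y = (x+y)/(xy), which is not 1/(x+y).

Conclusion: No, this is NOT an identity.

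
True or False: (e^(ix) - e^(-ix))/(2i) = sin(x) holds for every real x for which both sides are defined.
True.

Claim: (e^(ix) - e^(-ix))/(2i) = sin(x).
Reasoning: By Euler's formula e^(ix) = cos(x) + i·sin(x) and e^(-ix) = cos(x) - i·sin(x). Subtracting cancels the cosine terms: e^(ix) - e^(-ix) = 2i·sin(x); divide by 2i.
So the two sides agree for every real x for which both sides are defined.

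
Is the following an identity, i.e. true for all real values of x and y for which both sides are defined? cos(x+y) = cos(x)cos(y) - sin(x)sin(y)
Yes, this is an identity.

Claim: cos(x+y) = cos(x)cos(y) - sin(x)sin(y).
Reasoning: By Euler's formula e^(i(x+y)) = e^(ix)·e^(iy) = (cos x + i·sin x)(cos y + i·sin y). The real part of the left side is cos(x+y); the real part of the product is cos(x)cos(y) - sin(x)sin(y) (since i·i = -1).
So the two sides agree for all real values of x and y for which both sides are defined.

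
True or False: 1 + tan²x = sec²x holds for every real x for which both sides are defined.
True.

Claim: 1 + tan²x = sec²x.
Reasoning: Start from sin²x + cos²x = 1 and divide every term by cos²x (allowed wherever tan x and sec x are defined): tan²x + 1 = 1/cos²x = sec²x.
So the two sides agree for every real x for which both sides are defined.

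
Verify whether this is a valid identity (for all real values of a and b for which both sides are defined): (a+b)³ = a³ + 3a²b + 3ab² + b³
Yes, this is an identity.

Claim: (a+b)³ = a³ + 3a²b + 3ab² + b³.
Reasoning: (a+b)³ = (a+b)(a+b)² = (a+b)(a² + 2ab + b²) = a³ + 2a²b + ab² + a²b + 2ab² + b³ = a³ + 3a²b + 3ab² + b³.
So the two sides agree for all real values of a and b for which both sides are defined.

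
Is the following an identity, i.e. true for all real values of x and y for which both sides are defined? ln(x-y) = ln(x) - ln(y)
Claim: ln(x-y) = ln(x) - ln(y).
Test a specific point where both sides are defined: x = 4, y = 3/2.
LHS = ln(x-y) ≈ 0.9163
RHS = ln(x) - ln(y) ≈ 0.9808
Since 0.9163 ≠ 0.9808, the equation fails at this point, so it cannot hold for all real values of x and y for which both sides are defined.
ln(x) - ln(y) = ln(x/y), not ln(x-y).

Conclusion: No, this is NOT an identity.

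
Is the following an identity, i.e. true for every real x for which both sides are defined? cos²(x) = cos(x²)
No, this is NOT an identity.

Claim: cos²(x) = cos(x²).
Test a specific point where both sides are defined: x = 2π/3.
LHS = cos²(x) ≈ 0.2500
RHS = cos(x²) ≈ -0.3202
Since 0.2500 ≠ -0.3202, the equation fails at this point, so it cannot hold for every real x for which both sides are defined.
cos²(x) means (cos x)², squaring the output; cos(x²) squares the input. These are different functions.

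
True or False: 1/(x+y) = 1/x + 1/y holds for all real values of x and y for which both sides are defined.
False.

Claim: 1/(x+y) = 1/x + 1/y.
Test a specific point where both sides are defined: x = 3/2, y = 2.
LHS = 1/(x+y) ≈ 0.2857
RHS = 1/x + 1/y ≈ 1.1667
Since 0.2857 ≠ 1.1667, the equation fails at this point, so it cannot hold for all real values of x and y for which both sides are defined.
1/x + 1/y = (x+y)/(xy), which is not 1/(x+y).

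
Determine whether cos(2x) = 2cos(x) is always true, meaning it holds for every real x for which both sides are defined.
Claim: cos(2x) = 2cos(x).
Test a specific point where both sides are defined: x = -π/3.
LHS = cos(2x) ≈ -0.5000
RHS = 2cos(x) ≈ 1.0000
Since -0.5000 ≠ 1.0000, the equation fails at this point, so it cannot hold for every real x for which both sides are defined.
The correct double-angle formula is cos(2x) = cos²x - sin²x.

Conclusion: No, this is NOT an identity.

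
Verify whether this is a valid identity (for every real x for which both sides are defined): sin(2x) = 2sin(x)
Claim: sin(2x) = 2sin(x).
Test a specific point where both sides are defined: x = π/4.
LHS = sin(2x) ≈ 1.0000
RHS = 2sin(x) ≈ 1.4142
Since 1.0000 ≠ 1.4142, the equation fails at this point, so it cannot hold for every real x for which both sides are defined.
The correct double-angle formula is sin(2x) = 2sin(x)cos(x).

Conclusion: No, this is NOT an identity.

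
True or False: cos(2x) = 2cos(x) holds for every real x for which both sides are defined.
Claim: cos(2x) = 2cos(x).
Test a specific point where both sides are defined: x = π/6.
LHS = cos(2x) ≈ 0.5000
RHS = 2cos(x) ≈ 1.7321
Since 0.5000 ≠ 1.7321, the equation fails at this point, so it cannot hold for every real x for which both sides are defined.
The correct double-angle formula is cos(2x) = cos²x - sin²x.

Conclusion: False.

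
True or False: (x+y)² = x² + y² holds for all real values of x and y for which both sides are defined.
Claim: (x+y)² = x² + y².
Test a specific point where both sides are defined: x = 3, y = -1.
LHS = (x+y)² ≈ 4.0000
RHS = x² + y² ≈ 10.0000
Since 4.0000 ≠ 10.0000, the equation fails at this point, so it cannot hold for all real values of x and y for which both sides are defined.
The correct expansion is (x+y)² = x² + 2xy + y²; the cross term 2xy is missing.

Conclusion: False.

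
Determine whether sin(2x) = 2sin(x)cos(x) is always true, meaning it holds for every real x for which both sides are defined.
Yes, this is an identity.

Claim: sin(2x) = 2sin(x)cos(x).
Reasoning: Put y = x in the addition formula sin(x+y) = sin(x)cos(y) + cos(x)sin(y): sin(2x) = sin(x)cos(x) + cos(x)sin(x) = 2sin(x)cos(x).
So the two sides agree for every real x for which both sides are defined.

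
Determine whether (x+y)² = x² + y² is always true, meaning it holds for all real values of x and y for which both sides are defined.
Claim: (x+y)² = x² + y².
Test a specific point where both sides are defined: x = 2, y = 4.
LHS = (x+y)² ≈ 36.0000
RHS = x² + y² ≈ 20.0000
Since 36.0000 ≠ 20.0000, the equation fails at this point, so it cannot hold for all real values of x and y for which both sides are defined.
The correct expansion is (x+y)² = x² + 2xy + y²; the cross term 2xy is missing.

Conclusion: No, this is NOT an identity.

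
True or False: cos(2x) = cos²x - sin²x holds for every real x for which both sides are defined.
Claim: cos(2x) = cos²x - sin²x.
Reasoning: Put y = x in the addition formula cos(x+y) = cos(x)cos(y) - sin(x)sin(y): cos(2x) = cos²x - sin²x.
So the two sides agree for every real x for which both sides are defined.

Conclusion: True.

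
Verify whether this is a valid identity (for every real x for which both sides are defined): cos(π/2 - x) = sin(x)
Claim: cos(π/2 - x) = sin(x).
Reasoning: Use cos(u - v) = cos(u)cos(v) + sin(u)sin(v) with u = π/2, v = x: cos(π/2)cos(x) + sin(π/2)sin(x) = 0·cos(x) + 1·sin(x) = sin(x).
So the two sides agree for every real x for which both sides are defined.

Conclusion: Yes, this is an identity.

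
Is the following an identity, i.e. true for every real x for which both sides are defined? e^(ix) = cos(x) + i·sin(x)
Claim: e^(ix) = cos(x) + i·sin(x).
Reasoning: Euler's formula. Expand e^(ix) = Σ (ix)^k / k!. Since i² = -1, the even-k terms are Σ (-1)^m x^(2m)/(2m)! = cos(x) and the odd-k terms are i · Σ (-1)^m x^(2m+1)/(2m+1)! = i·sin(x).
So the two sides agree for every real x for which both sides are defined.

Conclusion: Yes, this is an identity.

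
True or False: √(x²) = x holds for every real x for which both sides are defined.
False.

Claim: √(x²) = x.
Test a specific point where both sides are defined: x = -1.
LHS = √(x²) ≈ 1.0000
RHS = x ≈ -1.0000
Since 1.0000 ≠ -1.0000, the equation fails at this point, so it cannot hold for every real x for which both sides are defined.
√(x²) = |x|, which differs from x whenever x < 0 (both sides are defined for every real x).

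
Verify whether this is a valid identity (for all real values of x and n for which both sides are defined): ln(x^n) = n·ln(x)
Yes, this is an identity.

Claim: ln(x^n) = n·ln(x).
Reasoning: The right side requires x > 0. For x > 0, x^n = (e^(ln x))^n = e^(n·ln x), so taking ln of both sides gives ln(x^n) = n·ln(x).
So the two sides agree for all real values of x and n for which both sides are defined.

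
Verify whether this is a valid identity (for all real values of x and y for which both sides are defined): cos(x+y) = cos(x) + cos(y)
Claim: cos(x+y) = cos(x) + cos(y).
Test a specific point where both sides are defined: x = 3π/4, y = π/3.
LHS = cos(x+y) ≈ -0.9659
RHS = cos(x) + cos(y) ≈ -0.2071
Since -0.9659 ≠ -0.2071, the equation fails at this point, so it cannot hold for all real values of x and y for which both sides are defined.
The correct expansion is cos(x+y) = cos(x)cos(y) - sin(x)sin(y); cosine is not additive.

Conclusion: No, this is NOT an identity.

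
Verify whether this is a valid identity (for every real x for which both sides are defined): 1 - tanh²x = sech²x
Claim: 1 - tanh²x = sech²x.
Reasoning: Divide cosh²x - sinh²x = 1 through by cosh²x (never zero): 1 - tanh²x = 1/cosh²x = sech²x.
So the two sides agree for every real x for which both sides are defined.

Conclusion: Yes, this is an identity.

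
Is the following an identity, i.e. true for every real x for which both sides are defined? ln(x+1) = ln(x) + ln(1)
No, this is NOT an identity.

Claim: ln(x+1) = ln(x) + ln(1).
Test a specific point where both sides are defined: x = 1.
LHS = ln(x+1) ≈ 0.6931
RHS = ln(x) + ln(1) ≈ 0.0000
Since 0.6931 ≠ 0.0000, the equation fails at this point, so it cannot hold for every real x for which both sides are defined.
ln(1) = 0, so the right side is just ln(x), which differs from ln(x+1).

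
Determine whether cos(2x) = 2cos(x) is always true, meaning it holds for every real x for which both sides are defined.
No, this is NOT an identity.

Claim: cos(2x) = 2cos(x).
Test a specific point where both sides are defined: x = -π/4.
LHS = cos(2x) ≈ 0.0000
RHS = 2cos(x) ≈ 1.4142
Since 0.0000 ≠ 1.4142, the equation fails at this point, so it cannot hold for every real x for which both sides are defined.
The correct double-angle formula is cos(2x) = cos²x - sin²x.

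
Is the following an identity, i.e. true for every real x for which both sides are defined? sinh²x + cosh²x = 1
No, this is NOT an identity.

Claim: sinh²x + cosh²x = 1.
Test a specific point where both sides are defined: x = 2.
LHS = sinh²x + cosh²x ≈ 27.3082
RHS = 1 ≈ 1.0000
Since 27.3082 ≠ 1.0000, the equation fails at this point, so it cannot hold for every real x for which both sides are defined.
The correct hyperbolic identity is cosh²x - sinh²x = 1 (a difference); the sum sinh²x + cosh²x equals cosh(2x).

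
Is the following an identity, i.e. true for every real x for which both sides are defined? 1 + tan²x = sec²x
Yes, this is an identity.

Claim: 1 + tan²x = sec²x.
Reasoning: Start from sin²x + cos²x = 1 and divide every term by cos²x (allowed wherever tan x and sec x are defined): tan²x + 1 = 1/cos²x = sec²x.
So the two sides agree for every real x for which both sides are defined.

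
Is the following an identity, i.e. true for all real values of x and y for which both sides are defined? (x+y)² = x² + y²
No, this is NOT an identity.

Claim: (x+y)² = x² + y².
Test a specific point where both sides are defined: x = 4, y = 5.
LHS = (x+y)² ≈ 81.0000
RHS = x² + y² ≈ 41.0000
Since 81.0000 ≠ 41.0000, the equation fails at this point, so it cannot hold for all real values of x and y for which both sides are defined.
The correct expansion is (x+y)² = x² + 2xy + y²; the cross term 2xy is missing.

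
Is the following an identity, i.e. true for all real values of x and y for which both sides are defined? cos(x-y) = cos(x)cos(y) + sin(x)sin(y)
Yes, this is an identity.

Claim: cos(x-y) = cos(x)cos(y) + sin(x)sin(y).
Reasoning: Replace y by -y in cos(x+y) = cos(x)cos(y) - sin(x)sin(y) and use cos(-y) = cos(y), sin(-y) = -sin(y): cos(x-y) = cos(x)cos(y) + sin(x)sin(y).
So the two sides agree for all real values of x and y for which both sides are defined.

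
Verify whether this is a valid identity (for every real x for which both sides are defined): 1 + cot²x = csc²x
Yes, this is an identity.

Claim: 1 + cot²x = csc²x.
Reasoning: Start from sin²x + cos²x = 1 and divide every term by sin²x (allowed wherever cot x and csc x are defined): 1 + cot²x = 1/sin²x = csc²x.
So the two sides agree for every real x for which both sides are defined.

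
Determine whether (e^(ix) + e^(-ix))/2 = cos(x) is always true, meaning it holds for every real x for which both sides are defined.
Claim: (e^(ix) + e^(-ix))/2 = cos(x).
Reasoning: By Euler's formula e^(ix) = cos(x) + i·sin(x) and e^(-ix) = cos(x) - i·sin(x). Adding cancels the sine terms: e^(ix) + e^(-ix) = 2cos(x); divide by 2.
So the two sides agree for every real x for which both sides are defined.

Conclusion: Yes, this is an identity.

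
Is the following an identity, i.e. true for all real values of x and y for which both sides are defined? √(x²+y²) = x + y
No, this is NOT an identity.

Claim: √(x²+y²) = x + y.
Test a specific point where both sides are defined: x = -2, y = 1.
LHS = √(x²+y²) ≈ 2.2361
RHS = x + y ≈ -1.0000
Since 2.2361 ≠ -1.0000, the equation fails at this point, so it cannot hold for all real values of x and y for which both sides are defined.
(x+y)² = x² + 2xy + y², not x² + y², so the square root does not split this way.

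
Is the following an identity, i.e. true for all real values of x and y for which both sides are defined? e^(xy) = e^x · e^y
Claim: e^(xy) = e^x · e^y.
Test a specific point where both sides are defined: x = 2, y = 1.
LHS = e^(xy) ≈ 7.3891
RHS = e^x · e^y ≈ 20.0855
Since 7.3891 ≠ 20.0855, the equation fails at this point, so it cannot hold for all real values of x and y for which both sides are defined.
e^x · e^y = e^(x+y), not e^(xy).

Conclusion: No, this is NOT an identity.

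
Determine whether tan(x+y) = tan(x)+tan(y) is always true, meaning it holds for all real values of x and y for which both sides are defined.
Claim: tan(x+y) = tan(x)+tan(y).
Test a specific point where both sides are defined: x = -π/6, y = π/4.
LHS = tan(x+y) ≈ 0.2679
RHS = tan(x)+tan(y) ≈ 0.4226
Since 0.2679 ≠ 0.4226, the equation fails at this point, so it cannot hold for all real values of x and y for which both sides are defined.
The correct formula is tan(x+y) = (tan(x) + tan(y))/(1 - tan(x)tan(y)).

Conclusion: No, this is NOT an identity.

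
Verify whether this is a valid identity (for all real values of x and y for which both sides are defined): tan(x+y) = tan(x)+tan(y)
Claim: tan(x+y) = tan(x)+tan(y).
Test a specific point where both sides are defined: x = π/4, y = π/6.
LHS = tan(x+y) ≈ 3.7321
RHS = tan(x)+tan(y) ≈ 1.5774
Since 3.7321 ≠ 1.5774, the equation fails at this point, so it cannot hold for all real values of x and y for which both sides are defined.
The correct formula is tan(x+y) = (tan(x) + tan(y))/(1 - tan(x)tan(y)).

Conclusion: No, this is NOT an identity.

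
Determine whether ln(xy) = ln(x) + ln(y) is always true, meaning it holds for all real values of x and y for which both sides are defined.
Claim: ln(xy) = ln(x) + ln(y).
Reasoning: Both sides are simultaneously defined only when x, y > 0. Write x = e^p, y = e^q (p = ln x, q = ln y). Then xy = e^p · e^q = e^(p+q), so ln(xy) = p + q = ln(x) + ln(y).
So the two sides agree for all real values of x and y for which both sides are defined.

Conclusion: Yes, this is an identity.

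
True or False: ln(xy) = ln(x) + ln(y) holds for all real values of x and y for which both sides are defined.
Claim: ln(xy) = ln(x) + ln(y).
Reasoning: Both sides are simultaneously defined only when x, y > 0. Write x = e^p, y = e^q (p = ln x, q = ln y). Then xy = e^p · e^q = e^(p+q), so ln(xy) = p + q = ln(x) + ln(y).
So the two sides agree for all real values of x and y for which both sides are defined.

Conclusion: True.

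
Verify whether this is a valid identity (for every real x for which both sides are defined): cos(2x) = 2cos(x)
Claim: cos(2x) = 2cos(x).
Test a specific point where both sides are defined: x = 2π/3.
LHS = cos(2x) ≈ -0.5000
RHS = 2cos(x) ≈ -1.0000
Since -0.5000 ≠ -1.0000, the equation fails at this point, so it cannot hold for every real x for which both sides are defined.
The correct double-angle formula is cos(2x) = cos²x - sin²x.

Conclusion: No, this is NOT an identity.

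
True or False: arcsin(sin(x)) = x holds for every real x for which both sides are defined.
Claim: arcsin(sin(x)) = x.
Test a specific point where both sides are defined: x = 3π/4.
LHS = arcsin(sin(x)) ≈ 0.7854
RHS = x ≈ 2.3562
Since 0.7854 ≠ 2.3562, the equation fails at this point, so it cannot hold for every real x for which both sides are defined.
arcsin only returns values in [-π/2, π/2], so arcsin(sin(x)) = x holds only for x in that interval, not for all real x.

Conclusion: False.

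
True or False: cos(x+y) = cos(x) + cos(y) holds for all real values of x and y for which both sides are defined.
False.

Claim: cos(x+y) = cos(x) + cos(y).
Test a specific point where both sides are defined: x = 2π/3, y = π/3.
LHS = cos(x+y) ≈ -1.0000
RHS = cos(x) + cos(y) ≈ 0.0000
Since -1.0000 ≠ 0.0000, the equation fails at this point, so it cannot hold for all real values of x and y for which both sides are defined.
The correct expansion is cos(x+y) = cos(x)cos(y) - sin(x)sin(y); cosine is not additive.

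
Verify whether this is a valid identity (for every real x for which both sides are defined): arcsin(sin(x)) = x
Claim: arcsin(sin(x)) = x.
Test a specific point where both sides are defined: x = 3π/4.
LHS = arcsin(sin(x)) ≈ 0.7854
RHS = x ≈ 2.3562
Since 0.7854 ≠ 2.3562, the equation fails at this point, so it cannot hold for every real x for which both sides are defined.
arcsin only returns values in [-π/2, π/2], so arcsin(sin(x)) = x holds only for x in that interval, not for all real x.

Conclusion: No, this is NOT an identity.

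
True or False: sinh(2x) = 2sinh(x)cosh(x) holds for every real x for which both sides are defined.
Claim: sinh(2x) = 2sinh(x)cosh(x).
Reasoning: 2sinh(x)cosh(x) = 2 · (e^x - e^-x)/2 · (e^x + e^-x)/2 = (e^(2x) - e^(-2x))/2 = sinh(2x).
So the two sides agree for every real x for which both sides are defined.

Conclusion: True.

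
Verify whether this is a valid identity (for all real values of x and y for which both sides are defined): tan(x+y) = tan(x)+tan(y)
No, this is NOT an identity.

Claim: tan(x+y) = tan(x)+tan(y).
Test a specific point where both sides are defined: x = -π/6, y = π/3.
LHS = tan(x+y) ≈ 0.5774
RHS = tan(x)+tan(y) ≈ 1.1547
Since 0.5774 ≠ 1.1547, the equation fails at this point, so it cannot hold for all real values of x and y for which both sides are defined.
The correct formula is tan(x+y) = (tan(x) + tan(y))/(1 - tan(x)tan(y)).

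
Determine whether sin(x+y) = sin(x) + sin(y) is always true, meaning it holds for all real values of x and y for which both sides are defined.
Claim: sin(x+y) = sin(x) + sin(y).
Test a specific point where both sides are defined: x = π/6, y = π/6.
LHS = sin(x+y) ≈ 0.8660
RHS = sin(x) + sin(y) ≈ 1.0000
Since 0.8660 ≠ 1.0000, the equation fails at this point, so it cannot hold for all real values of x and y for which both sides are defined.
The correct expansion is sin(x+y) = sin(x)cos(y) + cos(x)sin(y); sine is not additive.

Conclusion: No, this is NOT an identity.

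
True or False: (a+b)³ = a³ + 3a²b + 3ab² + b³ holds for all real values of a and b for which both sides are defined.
Claim: (a+b)³ = a³ + 3a²b + 3ab² + b³.
Reasoning: (a+b)³ = (a+b)(a+b)² = (a+b)(a² + 2ab + b²) = a³ + 2a²b + ab² + a²b + 2ab² + b³ = a³ + 3a²b + 3ab² + b³.
So the two sides agree for all real values of a and b for which both sides are defined.

Conclusion: True.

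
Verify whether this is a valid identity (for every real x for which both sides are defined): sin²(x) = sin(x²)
Claim: sin²(x) = sin(x²).
Test a specific point where both sides are defined: x = -π/6.
LHS = sin²(x) ≈ 0.2500
RHS = sin(x²) ≈ 0.2707
Since 0.2500 ≠ 0.2707, the equation fails at this point, so it cannot hold for every real x for which both sides are defined.
sin²(x) means (sin x)², squaring the output; sin(x²) squares the input. These are different functions.

Conclusion: No, this is NOT an identity.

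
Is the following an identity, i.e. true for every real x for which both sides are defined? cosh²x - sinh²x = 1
Yes, this is an identity.

Claim: cosh²x - sinh²x = 1.
Reasoning: With cosh(x) = (e^x + e^-x)/2 and sinh(x) = (e^x - e^-x)/2: cosh²x = (e^(2x) + 2 + e^(-2x))/4 and sinh²x = (e^(2x) - 2 + e^(-2x))/4. Subtracting leaves 4/4 = 1.
So the two sides agree for every real x for which both sides are defined.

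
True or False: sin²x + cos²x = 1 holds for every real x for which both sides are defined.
True.

Claim: sin²x + cos²x = 1.
Reasoning: The point (cos x, sin x) lies on the unit circle X² + Y² = 1, so cos²x + sin²x = 1 for every real x.
So the two sides agree for every real x for which both sides are defined.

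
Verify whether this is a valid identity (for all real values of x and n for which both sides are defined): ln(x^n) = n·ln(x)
Yes, this is an identity.

Claim: ln(x^n) = n·ln(x).
Reasoning: The right side requires x > 0. For x > 0, x^n = (e^(ln x))^n = e^(n·ln x), so taking ln of both sides gives ln(x^n) = n·ln(x).
So the two sides agree for all real values of x and n for which both sides are defined.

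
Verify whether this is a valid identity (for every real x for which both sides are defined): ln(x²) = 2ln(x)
Yes, this is an identity.

Claim: ln(x²) = 2ln(x).
Reasoning: The right side requires x > 0. For x > 0, x² = (e^(ln x))² = e^(2ln x), so ln(x²) = 2ln(x). (For x < 0 the right side is undefined, so those values are outside the claim.)
So the two sides agree for every real x for which both sides are defined.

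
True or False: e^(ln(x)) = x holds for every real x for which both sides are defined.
Claim: e^(ln(x)) = x.
Reasoning: For x > 0, ln(x) is by definition the exponent p such that e^p = x. Raising e to that exponent therefore returns x: e^(ln x) = x.
So the two sides agree for every real x for which both sides are defined.

Conclusion: True.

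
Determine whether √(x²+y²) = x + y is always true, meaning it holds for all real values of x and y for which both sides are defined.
Claim: √(x²+y²) = x + y.
Test a specific point where both sides are defined: x = 1, y = 5.
LHS = √(x²+y²) ≈ 5.0990
RHS = x + y ≈ 6.0000
Since 5.0990 ≠ 6.0000, the equation fails at this point, so it cannot hold for all real values of x and y for which both sides are defined.
(x+y)² = x² + 2xy + y², not x² + y², so the square root does not split this way.

Conclusion: No, this is NOT an identity.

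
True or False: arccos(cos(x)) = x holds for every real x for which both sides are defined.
False.

Claim: arccos(cos(x)) = x.
Test a specific point where both sides are defined: x = -π/6.
LHS = arccos(cos(x)) ≈ 0.5236
RHS = x ≈ -0.5236
Since 0.5236 ≠ -0.5236, the equation fails at this point, so it cannot hold for every real x for which both sides are defined.
arccos only returns values in [0, π], so arccos(cos(x)) = x holds only for x in that interval, not for all real x.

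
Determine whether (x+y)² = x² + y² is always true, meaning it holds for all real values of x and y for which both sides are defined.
Claim: (x+y)² = x² + y².
Test a specific point where both sides are defined: x = 4, y = 5.
LHS = (x+y)² ≈ 81.0000
RHS = x² + y² ≈ 41.0000
Since 81.0000 ≠ 41.0000, the equation fails at this point, so it cannot hold for all real values of x and y for which both sides are defined.
The correct expansion is (x+y)² = x² + 2xy + y²; the cross term 2xy is missing.

Conclusion: No, this is NOT an identity.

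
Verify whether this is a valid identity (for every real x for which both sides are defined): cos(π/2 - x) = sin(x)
Yes, this is an identity.

Claim: cos(π/2 - x) = sin(x).
Reasoning: Use cos(u - v) = cos(u)cos(v) + sin(u)sin(v) with u = π/2, v = x: cos(π/2)cos(x) + sin(π/2)sin(x) = 0·cos(x) + 1·sin(x) = sin(x).
So the two sides agree for every real x for which both sides are defined.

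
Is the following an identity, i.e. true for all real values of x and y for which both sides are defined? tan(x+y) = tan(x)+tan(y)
Claim: tan(x+y) = tan(x)+tan(y).
Test a specific point where both sides are defined: x = 2π/3, y = 3π/4.
LHS = tan(x+y) ≈ 3.7321
RHS = tan(x)+tan(y) ≈ -2.7321
Since 3.7321 ≠ -2.7321, the equation fails at this point, so it cannot hold for all real values of x and y for which both sides are defined.
The correct formula is tan(x+y) = (tan(x) + tan(y))/(1 - tan(x)tan(y)).

Conclusion: No, this is NOT an identity.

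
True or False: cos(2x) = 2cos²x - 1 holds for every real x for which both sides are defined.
Claim: cos(2x) = 2cos²x - 1.
Reasoning: cos(2x) = cos²x - sin²x. Replace sin²x by 1 - cos²x: cos²x - (1 - cos²x) = 2cos²x - 1.
So the two sides agree for every real x for which both sides are defined.

Conclusion: True.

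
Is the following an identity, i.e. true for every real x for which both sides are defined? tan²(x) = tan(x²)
No, this is NOT an identity.

Claim: tan²(x) = tan(x²).
Test a specific point where both sides are defined: x = π.
LHS = tan²(x) ≈ 0.0000
RHS = tan(x²) ≈ 0.4767
Since 0.0000 ≠ 0.4767, the equation fails at this point, so it cannot hold for every real x for which both sides are defined.
tan²(x) means (tan x)², squaring the output; tan(x²) squares the input. These are different functions.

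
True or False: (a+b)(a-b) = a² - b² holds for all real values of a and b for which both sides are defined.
Claim: (a+b)(a-b) = a² - b².
Reasoning: Expand: (a+b)(a-b) = a² - ab + ba - b² = a² - b² (the cross terms cancel).
So the two sides agree for all real values of a and b for which both sides are defined.

Conclusion: True.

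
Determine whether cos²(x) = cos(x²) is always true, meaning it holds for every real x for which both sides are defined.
No, this is NOT an identity.

Claim: cos²(x) = cos(x²).
Test a specific point where both sides are defined: x = 2π/3.
LHS = cos²(x) ≈ 0.2500
RHS = cos(x²) ≈ -0.3202
Since 0.2500 ≠ -0.3202, the equation fails at this point, so it cannot hold for every real x for which both sides are defined.
cos²(x) means (cos x)², squaring the output; cos(x²) squares the input. These are different functions.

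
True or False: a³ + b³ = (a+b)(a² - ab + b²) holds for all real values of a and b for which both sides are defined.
True.

Claim: a³ + b³ = (a+b)(a² - ab + b²).
Reasoning: Expand the right side: (a+b)(a² - ab + b²) = a³ - a²b + ab² + a²b - ab² + b³ = a³ + b³ (the middle terms cancel in pairs).
So the two sides agree for all real values of a and b for which both sides are defined.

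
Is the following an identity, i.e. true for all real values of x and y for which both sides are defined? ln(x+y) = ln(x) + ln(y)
Claim: ln(x+y) = ln(x) + ln(y).
Test a specific point where both sides are defined: x = 5, y = 3/2.
LHS = ln(x+y) ≈ 1.8718
RHS = ln(x) + ln(y) ≈ 2.0149
Since 1.8718 ≠ 2.0149, the equation fails at this point, so it cannot hold for all real values of x and y for which both sides are defined.
ln(x) + ln(y) = ln(xy), not ln(x+y).

Conclusion: No, this is NOT an identity.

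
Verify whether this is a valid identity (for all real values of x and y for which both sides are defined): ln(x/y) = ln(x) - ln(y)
Claim: ln(x/y) = ln(x) - ln(y).
Reasoning: Both sides are simultaneously defined only when x, y > 0. Write x = e^p, y = e^q. Then x/y = e^(p-q), so ln(x/y) = p - q = ln(x) - ln(y).
So the two sides agree for all real values of x and y for which both sides are defined.

Conclusion: Yes, this is an identity.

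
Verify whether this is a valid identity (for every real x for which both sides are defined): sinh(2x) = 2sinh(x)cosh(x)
Claim: sinh(2x) = 2sinh(x)cosh(x).
Reasoning: 2sinh(x)cosh(x) = 2 · (e^x - e^-x)/2 · (e^x + e^-x)/2 = (e^(2x) - e^(-2x))/2 = sinh(2x).
So the two sides agree for every real x for which both sides are defined.

Conclusion: Yes, this is an identity.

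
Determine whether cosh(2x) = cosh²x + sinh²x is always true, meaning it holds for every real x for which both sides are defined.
Claim: cosh(2x) = cosh²x + sinh²x.
Reasoning: cosh²x = (e^(2x) + 2 + e^(-2x))/4 and sinh²x = (e^(2x) - 2 + e^(-2x))/4. Adding gives (2e^(2x) + 2e^(-2x))/4 = (e^(2x) + e^(-2x))/2 = cosh(2x).
So the two sides agree for every real x for which both sides are defined.

Conclusion: Yes, this is an identity.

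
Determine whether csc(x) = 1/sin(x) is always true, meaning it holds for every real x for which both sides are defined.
Claim: csc(x) = 1/sin(x).
Reasoning: csc(x) is by definition the reciprocal of sin(x), wherever sin(x) ≠ 0.
So the two sides agree for every real x for which both sides are defined.

Conclusion: Yes, this is an identity.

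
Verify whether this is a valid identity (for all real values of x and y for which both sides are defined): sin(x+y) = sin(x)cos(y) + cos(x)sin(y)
Yes, this is an identity.

Claim: sin(x+y) = sin(x)cos(y) + cos(x)sin(y).
Reasoning: By Euler's formula e^(i(x+y)) = e^(ix)·e^(iy) = (cos x + i·sin x)(cos y + i·sin y). The imaginary part of the left side is sin(x+y); the imaginary part of the product is sin(x)cos(y) + cos(x)sin(y).
So the two sides agree for all real values of x and y for which both sides are defined.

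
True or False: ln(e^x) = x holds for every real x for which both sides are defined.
True.

Claim: ln(e^x) = x.
Reasoning: ln is the inverse of the exponential: ln(e^x) asks for the exponent p with e^p = e^x, and since e^p is one-to-one that exponent is p = x.
So the two sides agree for every real x for which both sides are defined.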